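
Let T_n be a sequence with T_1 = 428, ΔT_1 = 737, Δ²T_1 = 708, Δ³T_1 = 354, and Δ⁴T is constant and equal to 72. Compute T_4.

5117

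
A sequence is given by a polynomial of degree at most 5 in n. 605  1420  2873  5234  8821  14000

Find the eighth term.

D1: 815  1453  2361  3587  5179
D2: 638  908  1226  1592
D3: 270  318  366
D4: 48  48
Fourth differences constant at 48.
366 + 48 = 414;  1592 + 414 = 2006;  5179 + 2006 = 7185;  14000 + 7185 = 21185
414 + 48 = 462;  2006 + 462 = 2468;  7185 + 2468 = 9653;  21185 + 9653 = 30838

30838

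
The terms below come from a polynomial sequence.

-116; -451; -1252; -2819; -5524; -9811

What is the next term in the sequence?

Δ: -335, -801, -1567, -2705, -4287
Δ²: -466, -766, -1138, -1582
Δ³: -300, -372, -444
Δ⁴: -72, -72
The fourth differences are constant (-72).
-444 − 72 = -516;  -1582 − 516 = -2098;  -4287 − 2098 = -6385;  -9811 − 6385 = -16196

-16196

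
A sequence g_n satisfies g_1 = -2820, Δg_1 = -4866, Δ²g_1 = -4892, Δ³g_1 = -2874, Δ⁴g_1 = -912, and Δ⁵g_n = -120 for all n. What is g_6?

Build the table forward from the leading diagonal:
D5: -120  -120  -120  -120  -120  -120
D4: -912  -1032  -1152  -1272  -1392  -1512
D3: -2874  -3786  -4818  -5970  -7242  -8634
D2: -4892  -7766  -11552  -16370  -22340  -29582
D1: -4866  -9758  -17524  -29076  -45446  -67786
g: -2820  -7686  -17444  -34968  -64044  -109490

-109490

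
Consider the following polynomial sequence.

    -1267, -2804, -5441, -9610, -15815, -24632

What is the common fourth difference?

-72

D1: -1537, -2637, -4169, -6205, -8817
D2: -1100, -1532, -2036, -2612
D3: -432, -504, -576
D4: -72, -72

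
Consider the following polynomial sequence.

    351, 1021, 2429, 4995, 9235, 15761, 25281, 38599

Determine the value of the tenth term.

80325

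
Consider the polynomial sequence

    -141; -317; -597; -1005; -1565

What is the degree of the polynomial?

3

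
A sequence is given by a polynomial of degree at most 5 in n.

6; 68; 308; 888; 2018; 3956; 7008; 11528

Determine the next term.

62 , 240 , 580 , 1130 , 1938 , 3052 , 4520
178 , 340 , 550 , 808 , 1114 , 1468
162 , 210 , 258 , 306 , 354
48 , 48 , 48 , 48
Constant fourth difference = 48, so extend:
354 + 48 = 402;  1468 + 402 = 1870;  4520 + 1870 = 6390;  11528 + 6390 = 17918

17918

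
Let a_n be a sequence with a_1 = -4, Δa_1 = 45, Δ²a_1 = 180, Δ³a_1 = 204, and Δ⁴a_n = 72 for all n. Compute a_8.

13751

Build the table forward from the leading diagonal:
D4: 72, 72, 72, 72, 72, 72, 72, 72
D3: 204, 276, 348, 420, 492, 564, 636, 708
D2: 180, 384, 660, 1008, 1428, 1920, 2484, 3120
D1: 45, 225, 609, 1269, 2277, 3705, 5625, 8109
a: -4, 41, 266, 875, 2144, 4421, 8126, 13751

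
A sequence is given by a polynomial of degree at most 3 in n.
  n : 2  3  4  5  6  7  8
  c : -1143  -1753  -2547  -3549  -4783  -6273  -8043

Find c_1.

-610, -794, -1002, -1234, -1490, -1770
-184, -208, -232, -256, -280
-24, -24, -24, -24
The third differences are constant at -24.
Work back: -184 + 24 = -160;  -610 + 160 = -450;  -1143 + 450 = -693

-693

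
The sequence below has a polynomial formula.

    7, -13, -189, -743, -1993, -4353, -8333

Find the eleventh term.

-54013

-20, -176, -554, -1250, -2360, -3980
-156, -378, -696, -1110, -1620
-222, -318, -414, -510
-96, -96, -96
Constant fourth difference = -96, so extend:
-510 − 96 = -606;  -1620 − 606 = -2226;  -3980 − 2226 = -6206;  -8333 − 6206 = -14539
-606 − 96 = -702;  -2226 − 702 = -2928;  -6206 − 2928 = -9134;  -14539 − 9134 = -23673
-702 − 96 = -798;  -2928 − 798 = -3726;  -9134 − 3726 = -12860;  -23673 − 12860 = -36533
-798 − 96 = -894;  -3726 − 894 = -4620;  -12860 − 4620 = -17480;  -36533 − 17480 = -54013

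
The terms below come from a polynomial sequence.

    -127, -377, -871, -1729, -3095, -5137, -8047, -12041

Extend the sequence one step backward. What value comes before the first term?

-25

First differences: -250, -494, -858, -1366, -2042, -2910, -3994
Second differences: -244, -364, -508, -676, -868, -1084
Third differences: -120, -144, -168, -192, -216
Fourth differences: -24, -24, -24, -24
The fourth differences are constant at -24.
Work back: -120 + 24 = -96;  -244 + 96 = -148;  -250 + 148 = -102;  -127 + 102 = -25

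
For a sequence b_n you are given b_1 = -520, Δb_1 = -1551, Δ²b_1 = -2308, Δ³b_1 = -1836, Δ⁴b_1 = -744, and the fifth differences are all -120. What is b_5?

-28660

Build the table forward from the leading diagonal:
Δ⁵: -120, -120, -120, -120, -120
Δ⁴: -744, -864, -984, -1104, -1224
Δ³: -1836, -2580, -3444, -4428, -5532
Δ²: -2308, -4144, -6724, -10168, -14596
Δ: -1551, -3859, -8003, -14727, -24895
b: -520, -2071, -5930, -13933, -28660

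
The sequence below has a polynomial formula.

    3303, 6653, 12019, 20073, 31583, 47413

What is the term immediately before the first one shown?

1393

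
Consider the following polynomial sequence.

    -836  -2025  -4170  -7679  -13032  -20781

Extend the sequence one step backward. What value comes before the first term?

-267

First differences: -1189  -2145  -3509  -5353  -7749
Second differences: -956  -1364  -1844  -2396
Third differences: -408  -480  -552
Fourth differences: -72  -72
The fourth differences are constant at -72.
Work back: -408 + 72 = -336;  -956 + 336 = -620;  -1189 + 620 = -569;  -836 + 569 = -267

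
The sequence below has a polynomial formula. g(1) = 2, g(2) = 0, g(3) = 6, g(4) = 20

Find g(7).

110

Δ: -2  6  14
Δ²: 8  8
The second differences are constant (8).
14 + 8 = 22;  20 + 22 = 42
22 + 8 = 30;  42 + 30 = 72
30 + 8 = 38;  72 + 38 = 110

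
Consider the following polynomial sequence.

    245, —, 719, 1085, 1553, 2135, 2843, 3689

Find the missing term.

Using the last 6 terms:
D1: 366  468  582  708  846
D2: 102  114  126  138
D3: 12  12  12
Constant third difference = 12.
Extend backward: 102 − 12 = 90;  366 − 90 = 276;  719 − 276 = 443

443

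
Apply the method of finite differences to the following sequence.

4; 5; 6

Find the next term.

D1: 1 , 1
The first differences are constant (1).
6 + 1 = 7

7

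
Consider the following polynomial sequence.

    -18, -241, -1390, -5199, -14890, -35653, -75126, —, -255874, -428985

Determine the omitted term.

Using the first 7 terms:
-223  -1149  -3809  -9691  -20763  -39473
-926  -2660  -5882  -11072  -18710
-1734  -3222  -5190  -7638
-1488  -1968  -2448
-480  -480
Constant fifth difference = -480.
Extend forward: -2448 − 480 = -2928;  -7638 − 2928 = -10566;  -18710 − 10566 = -29276;  -39473 − 29276 = -68749;  -75126 − 68749 = -143875

-143875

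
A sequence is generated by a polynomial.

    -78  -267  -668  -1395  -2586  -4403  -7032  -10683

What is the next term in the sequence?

Δ: -189, -401, -727, -1191, -1817, -2629, -3651
Δ²: -212, -326, -464, -626, -812, -1022
Δ³: -114, -138, -162, -186, -210
Δ⁴: -24, -24, -24, -24
Constant fourth difference = -24, so extend:
-210 − 24 = -234;  -1022 − 234 = -1256;  -3651 − 1256 = -4907;  -10683 − 4907 = -15590

-15590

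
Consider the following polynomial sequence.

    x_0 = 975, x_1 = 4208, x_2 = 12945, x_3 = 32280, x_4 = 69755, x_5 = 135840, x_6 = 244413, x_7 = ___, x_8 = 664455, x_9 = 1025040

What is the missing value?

Using the first 7 terms:
First differences: 3233  8737  19335  37475  66085  108573
Second differences: 5504  10598  18140  28610  42488
Third differences: 5094  7542  10470  13878
Fourth differences: 2448  2928  3408
Fifth differences: 480  480
Constant fifth difference = 480.
Extend forward: 3408 + 480 = 3888;  13878 + 3888 = 17766;  42488 + 17766 = 60254;  108573 + 60254 = 168827;  244413 + 168827 = 413240

413240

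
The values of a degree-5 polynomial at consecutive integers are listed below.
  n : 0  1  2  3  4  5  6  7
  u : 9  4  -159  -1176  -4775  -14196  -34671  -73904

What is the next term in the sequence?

-142551

First differences: -5  -163  -1017  -3599  -9421  -20475  -39233
Second differences: -158  -854  -2582  -5822  -11054  -18758
Third differences: -696  -1728  -3240  -5232  -7704
Fourth differences: -1032  -1512  -1992  -2472
Fifth differences: -480  -480  -480
Fifth differences constant at -480.
-2472 − 480 = -2952;  -7704 − 2952 = -10656;  -18758 − 10656 = -29414;  -39233 − 29414 = -68647;  -73904 − 68647 = -142551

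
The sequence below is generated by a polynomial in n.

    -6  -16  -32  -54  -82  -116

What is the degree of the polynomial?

2

First differences: -10, -16, -22, -28, -34
Second differences: -6, -6, -6, -6
The second differences are constant, so the polynomial has degree 2.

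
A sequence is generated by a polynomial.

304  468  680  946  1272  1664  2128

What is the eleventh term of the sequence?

4824

First differences: 164, 212, 266, 326, 392, 464
Second differences: 48, 54, 60, 66, 72
Third differences: 6, 6, 6, 6
Third differences constant at 6.
72 + 6 = 78;  464 + 78 = 542;  2128 + 542 = 2670
78 + 6 = 84;  542 + 84 = 626;  2670 + 626 = 3296
84 + 6 = 90;  626 + 90 = 716;  3296 + 716 = 4012
90 + 6 = 96;  716 + 96 = 812;  4012 + 812 = 4824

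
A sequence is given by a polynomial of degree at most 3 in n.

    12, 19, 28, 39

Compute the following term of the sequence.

Δ: 7  9  11
Δ²: 2  2
Constant second difference = 2, so extend:
11 + 2 = 13;  39 + 13 = 52

52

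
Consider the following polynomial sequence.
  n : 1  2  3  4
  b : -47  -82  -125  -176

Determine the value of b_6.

D1: -35, -43, -51
D2: -8, -8
Constant second difference = -8, so extend:
-51 − 8 = -59;  -176 − 59 = -235
-59 − 8 = -67;  -235 − 67 = -302

-302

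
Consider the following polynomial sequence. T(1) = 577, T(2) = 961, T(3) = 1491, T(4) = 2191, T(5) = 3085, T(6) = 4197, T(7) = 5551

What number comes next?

7171

384 , 530 , 700 , 894 , 1112 , 1354
146 , 170 , 194 , 218 , 242
24 , 24 , 24 , 24
Third differences constant at 24.
242 + 24 = 266;  1354 + 266 = 1620;  5551 + 1620 = 7171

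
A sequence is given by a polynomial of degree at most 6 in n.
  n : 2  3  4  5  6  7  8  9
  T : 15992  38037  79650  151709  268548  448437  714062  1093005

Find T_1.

5613

First differences: 22045, 41613, 72059, 116839, 179889, 265625, 378943
Second differences: 19568, 30446, 44780, 63050, 85736, 113318
Third differences: 10878, 14334, 18270, 22686, 27582
Fourth differences: 3456, 3936, 4416, 4896
Fifth differences: 480, 480, 480
The fifth differences are constant at 480.
Work back: 3456 − 480 = 2976;  10878 − 2976 = 7902;  19568 − 7902 = 11666;  22045 − 11666 = 10379;  15992 − 10379 = 5613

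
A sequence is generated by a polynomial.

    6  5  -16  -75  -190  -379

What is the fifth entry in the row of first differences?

-189

Δ: -1, -21, -59, -115, -189
Δ²: -20, -38, -56, -74
Δ³: -18, -18, -18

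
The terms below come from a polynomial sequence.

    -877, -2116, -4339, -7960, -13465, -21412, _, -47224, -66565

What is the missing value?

-32431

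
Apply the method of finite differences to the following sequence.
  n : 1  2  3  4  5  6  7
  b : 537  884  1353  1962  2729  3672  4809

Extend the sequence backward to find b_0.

294

D1: 347, 469, 609, 767, 943, 1137
D2: 122, 140, 158, 176, 194
D3: 18, 18, 18, 18
The third differences are constant at 18.
Work back: 122 − 18 = 104;  347 − 104 = 243;  537 − 243 = 294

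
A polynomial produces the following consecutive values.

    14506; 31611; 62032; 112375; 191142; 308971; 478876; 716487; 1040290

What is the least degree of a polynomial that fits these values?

5

17105, 30421, 50343, 78767, 117829, 169905, 237611, 323803
13316, 19922, 28424, 39062, 52076, 67706, 86192
6606, 8502, 10638, 13014, 15630, 18486
1896, 2136, 2376, 2616, 2856
240, 240, 240, 240
The fifth differences are constant, so the polynomial has degree 5.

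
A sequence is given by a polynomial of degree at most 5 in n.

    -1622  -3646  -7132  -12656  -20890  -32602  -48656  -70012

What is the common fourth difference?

-96

First differences: -2024, -3486, -5524, -8234, -11712, -16054, -21356
Second differences: -1462, -2038, -2710, -3478, -4342, -5302
Third differences: -576, -672, -768, -864, -960
Fourth differences: -96, -96, -96, -96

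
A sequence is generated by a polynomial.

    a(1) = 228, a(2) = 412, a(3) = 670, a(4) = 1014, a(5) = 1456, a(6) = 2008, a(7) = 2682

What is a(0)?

184, 258, 344, 442, 552, 674
74, 86, 98, 110, 122
12, 12, 12, 12
The third differences are constant at 12.
Work back: 74 − 12 = 62;  184 − 62 = 122;  228 − 122 = 106

106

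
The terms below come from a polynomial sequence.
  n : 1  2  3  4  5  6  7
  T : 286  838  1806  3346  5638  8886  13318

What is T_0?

Δ: 552, 968, 1540, 2292, 3248, 4432
Δ²: 416, 572, 752, 956, 1184
Δ³: 156, 180, 204, 228
Δ⁴: 24, 24, 24
The fourth differences are constant at 24.
Work back: 156 − 24 = 132;  416 − 132 = 284;  552 − 284 = 268;  286 − 268 = 18

18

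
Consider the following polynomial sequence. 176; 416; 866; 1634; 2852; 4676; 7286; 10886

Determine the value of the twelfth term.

40106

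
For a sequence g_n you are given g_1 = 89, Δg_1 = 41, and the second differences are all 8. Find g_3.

179

Build the table forward from the leading diagonal:
D2: 8, 8, 8
D1: 41, 49, 57
g: 89, 130, 179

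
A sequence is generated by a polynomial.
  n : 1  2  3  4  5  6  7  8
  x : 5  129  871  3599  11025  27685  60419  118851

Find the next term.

124, 742, 2728, 7426, 16660, 32734, 58432
618, 1986, 4698, 9234, 16074, 25698
1368, 2712, 4536, 6840, 9624
1344, 1824, 2304, 2784
480, 480, 480
Fifth differences constant at 480.
2784 + 480 = 3264;  9624 + 3264 = 12888;  25698 + 12888 = 38586;  58432 + 38586 = 97018;  118851 + 97018 = 215869

215869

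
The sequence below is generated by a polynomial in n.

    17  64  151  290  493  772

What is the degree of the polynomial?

3

First differences: 47, 87, 139, 203, 279
Second differences: 40, 52, 64, 76
Third differences: 12, 12, 12
The third differences are constant, so the polynomial has degree 3.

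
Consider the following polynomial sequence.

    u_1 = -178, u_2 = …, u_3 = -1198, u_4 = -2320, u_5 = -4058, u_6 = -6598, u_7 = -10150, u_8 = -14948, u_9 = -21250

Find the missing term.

Using the last 7 terms:
First differences: -1122  -1738  -2540  -3552  -4798  -6302
Second differences: -616  -802  -1012  -1246  -1504
Third differences: -186  -210  -234  -258
Fourth differences: -24  -24  -24
Constant fourth difference = -24.
Extend backward: -186 + 24 = -162;  -616 + 162 = -454;  -1122 + 454 = -668;  -1198 + 668 = -530

-530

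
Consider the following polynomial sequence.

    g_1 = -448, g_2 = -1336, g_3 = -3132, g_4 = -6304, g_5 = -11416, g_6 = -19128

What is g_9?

First differences: -888, -1796, -3172, -5112, -7712
Second differences: -908, -1376, -1940, -2600
Third differences: -468, -564, -660
Fourth differences: -96, -96
Fourth differences constant at -96.
-660 − 96 = -756;  -2600 − 756 = -3356;  -7712 − 3356 = -11068;  -19128 − 11068 = -30196
-756 − 96 = -852;  -3356 − 852 = -4208;  -11068 − 4208 = -15276;  -30196 − 15276 = -45472
-852 − 96 = -948;  -4208 − 948 = -5156;  -15276 − 5156 = -20432;  -45472 − 20432 = -65904

-65904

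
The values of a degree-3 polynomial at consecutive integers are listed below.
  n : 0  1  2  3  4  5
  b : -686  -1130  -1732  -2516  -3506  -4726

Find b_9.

-12386

First differences: -444 , -602 , -784 , -990 , -1220
Second differences: -158 , -182 , -206 , -230
Third differences: -24 , -24 , -24
The third differences are constant (-24).
-230 − 24 = -254;  -1220 − 254 = -1474;  -4726 − 1474 = -6200
-254 − 24 = -278;  -1474 − 278 = -1752;  -6200 − 1752 = -7952
-278 − 24 = -302;  -1752 − 302 = -2054;  -7952 − 2054 = -10006
-302 − 24 = -326;  -2054 − 326 = -2380;  -10006 − 2380 = -12386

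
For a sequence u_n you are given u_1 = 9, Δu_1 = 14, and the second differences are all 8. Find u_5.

Build the table forward from the leading diagonal:
Second differences: 8  8  8  8  8
First differences: 14  22  30  38  46
u: 9  23  45  75  113

113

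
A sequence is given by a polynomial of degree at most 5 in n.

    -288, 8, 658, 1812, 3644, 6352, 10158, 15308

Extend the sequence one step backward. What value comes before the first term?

296  650  1154  1832  2708  3806  5150
354  504  678  876  1098  1344
150  174  198  222  246
24  24  24  24
The fourth differences are constant at 24.
Work back: 150 − 24 = 126;  354 − 126 = 228;  296 − 228 = 68;  -288 − 68 = -356

-356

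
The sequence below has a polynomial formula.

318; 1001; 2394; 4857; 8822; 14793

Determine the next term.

D1: 683  1393  2463  3965  5971
D2: 710  1070  1502  2006
D3: 360  432  504
D4: 72  72
Constant fourth difference = 72, so extend:
504 + 72 = 576;  2006 + 576 = 2582;  5971 + 2582 = 8553;  14793 + 8553 = 23346

23346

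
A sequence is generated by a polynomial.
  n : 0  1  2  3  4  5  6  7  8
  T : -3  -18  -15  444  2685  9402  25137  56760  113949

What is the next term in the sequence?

Δ: -15, 3, 459, 2241, 6717, 15735, 31623, 57189
Δ²: 18, 456, 1782, 4476, 9018, 15888, 25566
Δ³: 438, 1326, 2694, 4542, 6870, 9678
Δ⁴: 888, 1368, 1848, 2328, 2808
Δ⁵: 480, 480, 480, 480
The fifth differences are constant (480).
2808 + 480 = 3288;  9678 + 3288 = 12966;  25566 + 12966 = 38532;  57189 + 38532 = 95721;  113949 + 95721 = 209670

209670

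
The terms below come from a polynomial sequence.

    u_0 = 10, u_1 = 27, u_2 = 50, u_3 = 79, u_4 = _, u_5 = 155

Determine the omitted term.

114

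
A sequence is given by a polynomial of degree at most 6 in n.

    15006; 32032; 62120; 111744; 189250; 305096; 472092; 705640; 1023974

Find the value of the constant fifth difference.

240

D1: 17026, 30088, 49624, 77506, 115846, 166996, 233548, 318334
D2: 13062, 19536, 27882, 38340, 51150, 66552, 84786
D3: 6474, 8346, 10458, 12810, 15402, 18234
D4: 1872, 2112, 2352, 2592, 2832
D5: 240, 240, 240, 240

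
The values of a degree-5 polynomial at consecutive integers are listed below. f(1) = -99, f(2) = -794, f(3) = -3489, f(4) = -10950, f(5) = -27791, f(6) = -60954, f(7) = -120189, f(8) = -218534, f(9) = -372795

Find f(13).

-2043879

First differences: -695 , -2695 , -7461 , -16841 , -33163 , -59235 , -98345 , -154261
Second differences: -2000 , -4766 , -9380 , -16322 , -26072 , -39110 , -55916
Third differences: -2766 , -4614 , -6942 , -9750 , -13038 , -16806
Fourth differences: -1848 , -2328 , -2808 , -3288 , -3768
Fifth differences: -480 , -480 , -480 , -480
The fifth differences are constant (-480).
-3768 − 480 = -4248;  -16806 − 4248 = -21054;  -55916 − 21054 = -76970;  -154261 − 76970 = -231231;  -372795 − 231231 = -604026
-4248 − 480 = -4728;  -21054 − 4728 = -25782;  -76970 − 25782 = -102752;  -231231 − 102752 = -333983;  -604026 − 333983 = -938009
-4728 − 480 = -5208;  -25782 − 5208 = -30990;  -102752 − 30990 = -133742;  -333983 − 133742 = -467725;  -938009 − 467725 = -1405734
-5208 − 480 = -5688;  -30990 − 5688 = -36678;  -133742 − 36678 = -170420;  -467725 − 170420 = -638145;  -1405734 − 638145 = -2043879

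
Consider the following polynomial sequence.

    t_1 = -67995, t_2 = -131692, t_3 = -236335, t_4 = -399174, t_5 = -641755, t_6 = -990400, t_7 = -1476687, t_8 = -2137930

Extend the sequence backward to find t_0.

-63697  -104643  -162839  -242581  -348645  -486287  -661243
-40946  -58196  -79742  -106064  -137642  -174956
-17250  -21546  -26322  -31578  -37314
-4296  -4776  -5256  -5736
-480  -480  -480
The fifth differences are constant at -480.
Work back: -4296 + 480 = -3816;  -17250 + 3816 = -13434;  -40946 + 13434 = -27512;  -63697 + 27512 = -36185;  -67995 + 36185 = -31810

-31810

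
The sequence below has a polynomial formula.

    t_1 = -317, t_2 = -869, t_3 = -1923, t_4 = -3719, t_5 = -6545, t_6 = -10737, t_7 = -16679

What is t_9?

-35589

First differences: -552, -1054, -1796, -2826, -4192, -5942
Second differences: -502, -742, -1030, -1366, -1750
Third differences: -240, -288, -336, -384
Fourth differences: -48, -48, -48
The fourth differences are constant (-48).
-384 − 48 = -432;  -1750 − 432 = -2182;  -5942 − 2182 = -8124;  -16679 − 8124 = -24803
-432 − 48 = -480;  -2182 − 480 = -2662;  -8124 − 2662 = -10786;  -24803 − 10786 = -35589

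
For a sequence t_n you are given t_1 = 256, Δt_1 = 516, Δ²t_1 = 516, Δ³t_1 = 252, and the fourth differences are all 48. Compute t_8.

25204

Build the table forward from the leading diagonal:
Fourth differences: 48  48  48  48  48  48  48  48
Third differences: 252  300  348  396  444  492  540  588
Second differences: 516  768  1068  1416  1812  2256  2748  3288
First differences: 516  1032  1800  2868  4284  6096  8352  11100
t: 256  772  1804  3604  6472  10756  16852  25204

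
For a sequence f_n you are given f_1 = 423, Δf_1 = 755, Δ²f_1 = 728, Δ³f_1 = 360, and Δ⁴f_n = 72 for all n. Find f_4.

5232

Build the table forward from the leading diagonal:
Δ⁴: 72  72  72  72
Δ³: 360  432  504  576
Δ²: 728  1088  1520  2024
Δ: 755  1483  2571  4091
f: 423  1178  2661  5232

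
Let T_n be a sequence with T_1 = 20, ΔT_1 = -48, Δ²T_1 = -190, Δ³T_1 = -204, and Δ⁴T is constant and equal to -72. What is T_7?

Build the table forward from the leading diagonal:
D4: -72  -72  -72  -72  -72  -72  -72
D3: -204  -276  -348  -420  -492  -564  -636
D2: -190  -394  -670  -1018  -1438  -1930  -2494
D1: -48  -238  -632  -1302  -2320  -3758  -5688
T: 20  -28  -266  -898  -2200  -4520  -8278

-8278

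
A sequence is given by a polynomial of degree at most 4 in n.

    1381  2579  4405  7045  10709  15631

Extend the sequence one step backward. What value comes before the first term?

D1: 1198  1826  2640  3664  4922
D2: 628  814  1024  1258
D3: 186  210  234
D4: 24  24
The fourth differences are constant at 24.
Work back: 186 − 24 = 162;  628 − 162 = 466;  1198 − 466 = 732;  1381 − 732 = 649

649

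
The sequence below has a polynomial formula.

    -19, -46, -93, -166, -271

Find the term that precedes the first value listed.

Δ: -27, -47, -73, -105
Δ²: -20, -26, -32
Δ³: -6, -6
The third differences are constant at -6.
Work back: -20 + 6 = -14;  -27 + 14 = -13;  -19 + 13 = -6

-6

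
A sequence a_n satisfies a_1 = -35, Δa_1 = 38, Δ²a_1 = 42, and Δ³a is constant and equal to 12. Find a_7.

1063

Build the table forward from the leading diagonal:
Third differences: 12  12  12  12  12  12  12
Second differences: 42  54  66  78  90  102  114
First differences: 38  80  134  200  278  368  470
a: -35  3  83  217  417  695  1063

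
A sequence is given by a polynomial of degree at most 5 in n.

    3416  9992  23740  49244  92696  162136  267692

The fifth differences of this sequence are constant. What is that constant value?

240

Δ: 6576, 13748, 25504, 43452, 69440, 105556
Δ²: 7172, 11756, 17948, 25988, 36116
Δ³: 4584, 6192, 8040, 10128
Δ⁴: 1608, 1848, 2088
Δ⁵: 240, 240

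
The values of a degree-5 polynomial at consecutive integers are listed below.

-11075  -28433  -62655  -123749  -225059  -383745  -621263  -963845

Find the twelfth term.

-4103493

Δ: -17358, -34222, -61094, -101310, -158686, -237518, -342582
Δ²: -16864, -26872, -40216, -57376, -78832, -105064
Δ³: -10008, -13344, -17160, -21456, -26232
Δ⁴: -3336, -3816, -4296, -4776
Δ⁵: -480, -480, -480
The fifth differences are constant (-480).
-4776 − 480 = -5256;  -26232 − 5256 = -31488;  -105064 − 31488 = -136552;  -342582 − 136552 = -479134;  -963845 − 479134 = -1442979
-5256 − 480 = -5736;  -31488 − 5736 = -37224;  -136552 − 37224 = -173776;  -479134 − 173776 = -652910;  -1442979 − 652910 = -2095889
-5736 − 480 = -6216;  -37224 − 6216 = -43440;  -173776 − 43440 = -217216;  -652910 − 217216 = -870126;  -2095889 − 870126 = -2966015
-6216 − 480 = -6696;  -43440 − 6696 = -50136;  -217216 − 50136 = -267352;  -870126 − 267352 = -1137478;  -2966015 − 1137478 = -4103493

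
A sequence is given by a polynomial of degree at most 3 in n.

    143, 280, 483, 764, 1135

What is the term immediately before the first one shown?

60

137  203  281  371
66  78  90
12  12
The third differences are constant at 12.
Work back: 66 − 12 = 54;  137 − 54 = 83;  143 − 83 = 60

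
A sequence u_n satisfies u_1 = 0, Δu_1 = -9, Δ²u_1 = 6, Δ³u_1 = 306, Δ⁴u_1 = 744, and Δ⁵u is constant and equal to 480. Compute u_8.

Build the table forward from the leading diagonal:
Fifth differences: 480  480  480  480  480  480  480  480
Fourth differences: 744  1224  1704  2184  2664  3144  3624  4104
Third differences: 306  1050  2274  3978  6162  8826  11970  15594
Second differences: 6  312  1362  3636  7614  13776  22602  34572
First differences: -9  -3  309  1671  5307  12921  26697  49299
u: 0  -9  -12  297  1968  7275  20196  46893

46893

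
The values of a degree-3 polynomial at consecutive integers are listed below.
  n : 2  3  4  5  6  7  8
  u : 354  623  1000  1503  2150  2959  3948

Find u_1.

175

269  377  503  647  809  989
108  126  144  162  180
18  18  18  18
The third differences are constant at 18.
Work back: 108 − 18 = 90;  269 − 90 = 179;  354 − 179 = 175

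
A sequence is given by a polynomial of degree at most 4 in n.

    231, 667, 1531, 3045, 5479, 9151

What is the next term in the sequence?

14427

Δ: 436  864  1514  2434  3672
Δ²: 428  650  920  1238
Δ³: 222  270  318
Δ⁴: 48  48
Fourth differences constant at 48.
318 + 48 = 366;  1238 + 366 = 1604;  3672 + 1604 = 5276;  9151 + 5276 = 14427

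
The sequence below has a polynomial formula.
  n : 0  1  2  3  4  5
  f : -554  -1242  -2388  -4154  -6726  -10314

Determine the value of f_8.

-29634

D1: -688, -1146, -1766, -2572, -3588
D2: -458, -620, -806, -1016
D3: -162, -186, -210
D4: -24, -24
Fourth differences constant at -24.
-210 − 24 = -234;  -1016 − 234 = -1250;  -3588 − 1250 = -4838;  -10314 − 4838 = -15152
-234 − 24 = -258;  -1250 − 258 = -1508;  -4838 − 1508 = -6346;  -15152 − 6346 = -21498
-258 − 24 = -282;  -1508 − 282 = -1790;  -6346 − 1790 = -8136;  -21498 − 8136 = -29634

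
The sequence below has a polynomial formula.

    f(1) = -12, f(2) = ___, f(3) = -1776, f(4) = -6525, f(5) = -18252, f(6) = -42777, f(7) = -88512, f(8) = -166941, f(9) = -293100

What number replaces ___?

-297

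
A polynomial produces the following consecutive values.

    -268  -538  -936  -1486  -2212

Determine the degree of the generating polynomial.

-270, -398, -550, -726
-128, -152, -176
-24, -24
The third differences are constant, so the polynomial has degree 3.

3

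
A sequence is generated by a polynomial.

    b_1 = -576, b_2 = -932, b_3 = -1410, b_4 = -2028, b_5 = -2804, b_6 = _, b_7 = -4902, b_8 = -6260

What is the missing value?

-3756

Using the first 5 terms:
Δ: -356, -478, -618, -776
Δ²: -122, -140, -158
Δ³: -18, -18
Constant third difference = -18.
Extend forward: -158 − 18 = -176;  -776 − 176 = -952;  -2804 − 952 = -3756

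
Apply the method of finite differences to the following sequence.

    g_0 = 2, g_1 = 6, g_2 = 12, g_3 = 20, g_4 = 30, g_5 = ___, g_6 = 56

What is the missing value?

Using the first 5 terms:
Δ: 4, 6, 8, 10
Δ²: 2, 2, 2
Constant second difference = 2.
Extend forward: 10 + 2 = 12;  30 + 12 = 42

42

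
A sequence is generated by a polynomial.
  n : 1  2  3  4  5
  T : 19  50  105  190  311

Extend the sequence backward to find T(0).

6

Δ: 31, 55, 85, 121
Δ²: 24, 30, 36
Δ³: 6, 6
The third differences are constant at 6.
Work back: 24 − 6 = 18;  31 − 18 = 13;  19 − 13 = 6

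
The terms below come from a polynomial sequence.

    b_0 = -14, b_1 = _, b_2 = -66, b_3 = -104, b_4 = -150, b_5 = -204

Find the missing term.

-36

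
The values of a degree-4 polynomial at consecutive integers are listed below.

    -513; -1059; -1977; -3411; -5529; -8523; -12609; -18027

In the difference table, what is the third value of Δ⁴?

Δ: -546, -918, -1434, -2118, -2994, -4086, -5418
Δ²: -372, -516, -684, -876, -1092, -1332
Δ³: -144, -168, -192, -216, -240
Δ⁴: -24, -24, -24, -24

-24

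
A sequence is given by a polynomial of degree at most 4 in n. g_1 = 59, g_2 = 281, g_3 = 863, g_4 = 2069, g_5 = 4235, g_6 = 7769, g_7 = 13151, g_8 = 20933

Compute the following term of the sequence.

222, 582, 1206, 2166, 3534, 5382, 7782
360, 624, 960, 1368, 1848, 2400
264, 336, 408, 480, 552
72, 72, 72, 72
Constant fourth difference = 72, so extend:
552 + 72 = 624;  2400 + 624 = 3024;  7782 + 3024 = 10806;  20933 + 10806 = 31739

31739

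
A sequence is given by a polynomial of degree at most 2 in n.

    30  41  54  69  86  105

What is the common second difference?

2

First differences: 11, 13, 15, 17, 19
Second differences: 2, 2, 2, 2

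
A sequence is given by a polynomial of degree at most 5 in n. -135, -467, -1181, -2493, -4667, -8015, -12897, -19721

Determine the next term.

-28943

D1: -332  -714  -1312  -2174  -3348  -4882  -6824
D2: -382  -598  -862  -1174  -1534  -1942
D3: -216  -264  -312  -360  -408
D4: -48  -48  -48  -48
Constant fourth difference = -48, so extend:
-408 − 48 = -456;  -1942 − 456 = -2398;  -6824 − 2398 = -9222;  -19721 − 9222 = -28943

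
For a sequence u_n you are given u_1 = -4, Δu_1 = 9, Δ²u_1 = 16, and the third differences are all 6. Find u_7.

410

Build the table forward from the leading diagonal:
Δ³: 6, 6, 6, 6, 6, 6, 6
Δ²: 16, 22, 28, 34, 40, 46, 52
Δ: 9, 25, 47, 75, 109, 149, 195
u: -4, 5, 30, 77, 152, 261, 410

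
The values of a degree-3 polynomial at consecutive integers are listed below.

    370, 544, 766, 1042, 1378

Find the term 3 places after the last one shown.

174, 222, 276, 336
48, 54, 60
6, 6
The third differences are constant (6).
60 + 6 = 66;  336 + 66 = 402;  1378 + 402 = 1780
66 + 6 = 72;  402 + 72 = 474;  1780 + 474 = 2254
72 + 6 = 78;  474 + 78 = 552;  2254 + 552 = 2806

2806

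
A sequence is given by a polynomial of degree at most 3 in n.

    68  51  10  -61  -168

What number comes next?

Δ: -17, -41, -71, -107
Δ²: -24, -30, -36
Δ³: -6, -6
Third differences constant at -6.
-36 − 6 = -42;  -107 − 42 = -149;  -168 − 149 = -317

-317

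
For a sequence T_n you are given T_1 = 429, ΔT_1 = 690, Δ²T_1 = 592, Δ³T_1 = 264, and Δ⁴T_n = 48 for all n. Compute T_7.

19449

Build the table forward from the leading diagonal:
D4: 48  48  48  48  48  48  48
D3: 264  312  360  408  456  504  552
D2: 592  856  1168  1528  1936  2392  2896
D1: 690  1282  2138  3306  4834  6770  9162
T: 429  1119  2401  4539  7845  12679  19449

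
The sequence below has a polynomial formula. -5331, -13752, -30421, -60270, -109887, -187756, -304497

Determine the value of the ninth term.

-709195

Δ: -8421 , -16669 , -29849 , -49617 , -77869 , -116741
Δ²: -8248 , -13180 , -19768 , -28252 , -38872
Δ³: -4932 , -6588 , -8484 , -10620
Δ⁴: -1656 , -1896 , -2136
Δ⁵: -240 , -240
Fifth differences constant at -240.
-2136 − 240 = -2376;  -10620 − 2376 = -12996;  -38872 − 12996 = -51868;  -116741 − 51868 = -168609;  -304497 − 168609 = -473106
-2376 − 240 = -2616;  -12996 − 2616 = -15612;  -51868 − 15612 = -67480;  -168609 − 67480 = -236089;  -473106 − 236089 = -709195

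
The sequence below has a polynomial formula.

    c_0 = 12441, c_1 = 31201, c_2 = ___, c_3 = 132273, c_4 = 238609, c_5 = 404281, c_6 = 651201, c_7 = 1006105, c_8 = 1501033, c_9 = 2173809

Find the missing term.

67705

Using the last 7 terms:
D1: 106336  165672  246920  354904  494928  672776
D2: 59336  81248  107984  140024  177848
D3: 21912  26736  32040  37824
D4: 4824  5304  5784
D5: 480  480
Constant fifth difference = 480.
Extend backward: 4824 − 480 = 4344;  21912 − 4344 = 17568;  59336 − 17568 = 41768;  106336 − 41768 = 64568;  132273 − 64568 = 67705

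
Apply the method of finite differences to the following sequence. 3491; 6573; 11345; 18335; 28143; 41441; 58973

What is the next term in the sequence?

Δ: 3082 , 4772 , 6990 , 9808 , 13298 , 17532
Δ²: 1690 , 2218 , 2818 , 3490 , 4234
Δ³: 528 , 600 , 672 , 744
Δ⁴: 72 , 72 , 72
The fourth differences are constant (72).
744 + 72 = 816;  4234 + 816 = 5050;  17532 + 5050 = 22582;  58973 + 22582 = 81555

81555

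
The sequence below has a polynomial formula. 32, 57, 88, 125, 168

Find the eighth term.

Δ: 25 , 31 , 37 , 43
Δ²: 6 , 6 , 6
Second differences constant at 6.
43 + 6 = 49;  168 + 49 = 217
49 + 6 = 55;  217 + 55 = 272
55 + 6 = 61;  272 + 61 = 333

333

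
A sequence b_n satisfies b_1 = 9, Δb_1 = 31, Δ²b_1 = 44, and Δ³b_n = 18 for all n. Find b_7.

1215

Build the table forward from the leading diagonal:
D3: 18  18  18  18  18  18  18
D2: 44  62  80  98  116  134  152
D1: 31  75  137  217  315  431  565
b: 9  40  115  252  469  784  1215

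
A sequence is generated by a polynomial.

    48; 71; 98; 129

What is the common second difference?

4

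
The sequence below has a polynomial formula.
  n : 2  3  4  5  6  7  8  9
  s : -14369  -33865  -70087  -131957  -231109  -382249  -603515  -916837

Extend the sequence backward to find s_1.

-19496, -36222, -61870, -99152, -151140, -221266, -313322
-16726, -25648, -37282, -51988, -70126, -92056
-8922, -11634, -14706, -18138, -21930
-2712, -3072, -3432, -3792
-360, -360, -360
The fifth differences are constant at -360.
Work back: -2712 + 360 = -2352;  -8922 + 2352 = -6570;  -16726 + 6570 = -10156;  -19496 + 10156 = -9340;  -14369 + 9340 = -5029

-5029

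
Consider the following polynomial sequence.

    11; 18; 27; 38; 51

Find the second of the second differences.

2

D1: 7, 9, 11, 13
D2: 2, 2, 2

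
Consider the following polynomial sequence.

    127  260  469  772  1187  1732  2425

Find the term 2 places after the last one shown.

D1: 133, 209, 303, 415, 545, 693
D2: 76, 94, 112, 130, 148
D3: 18, 18, 18, 18
Constant third difference = 18, so extend:
148 + 18 = 166;  693 + 166 = 859;  2425 + 859 = 3284
166 + 18 = 184;  859 + 184 = 1043;  3284 + 1043 = 4327

4327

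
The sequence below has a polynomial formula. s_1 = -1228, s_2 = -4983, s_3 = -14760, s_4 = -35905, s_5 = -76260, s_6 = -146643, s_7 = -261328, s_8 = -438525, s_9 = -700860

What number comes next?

Δ: -3755  -9777  -21145  -40355  -70383  -114685  -177197  -262335
Δ²: -6022  -11368  -19210  -30028  -44302  -62512  -85138
Δ³: -5346  -7842  -10818  -14274  -18210  -22626
Δ⁴: -2496  -2976  -3456  -3936  -4416
Δ⁵: -480  -480  -480  -480
The fifth differences are constant (-480).
-4416 − 480 = -4896;  -22626 − 4896 = -27522;  -85138 − 27522 = -112660;  -262335 − 112660 = -374995;  -700860 − 374995 = -1075855

-1075855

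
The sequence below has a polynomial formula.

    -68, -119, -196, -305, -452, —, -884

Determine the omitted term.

Using the first 5 terms:
First differences: -51  -77  -109  -147
Second differences: -26  -32  -38
Third differences: -6  -6
Constant third difference = -6.
Extend forward: -38 − 6 = -44;  -147 − 44 = -191;  -452 − 191 = -643

-643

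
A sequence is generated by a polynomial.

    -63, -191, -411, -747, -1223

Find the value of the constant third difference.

D1: -128, -220, -336, -476
D2: -92, -116, -140
D3: -24, -24

-24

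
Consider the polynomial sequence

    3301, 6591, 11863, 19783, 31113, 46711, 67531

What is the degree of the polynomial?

3290, 5272, 7920, 11330, 15598, 20820
1982, 2648, 3410, 4268, 5222
666, 762, 858, 954
96, 96, 96
The fourth differences are constant, so the polynomial has degree 4.

4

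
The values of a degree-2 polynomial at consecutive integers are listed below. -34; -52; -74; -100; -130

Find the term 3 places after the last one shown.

-18, -22, -26, -30
-4, -4, -4
The second differences are constant (-4).
-30 − 4 = -34;  -130 − 34 = -164
-34 − 4 = -38;  -164 − 38 = -202
-38 − 4 = -42;  -202 − 42 = -244

-244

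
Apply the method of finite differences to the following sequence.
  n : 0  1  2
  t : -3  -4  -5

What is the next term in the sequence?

-6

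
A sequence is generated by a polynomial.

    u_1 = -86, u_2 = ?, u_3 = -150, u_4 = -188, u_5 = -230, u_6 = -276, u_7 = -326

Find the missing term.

Using the last 5 terms:
D1: -38  -42  -46  -50
D2: -4  -4  -4
Constant second difference = -4.
Extend backward: -38 + 4 = -34;  -150 + 34 = -116

-116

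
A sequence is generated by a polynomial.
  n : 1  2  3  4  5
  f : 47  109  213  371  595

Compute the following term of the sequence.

D1: 62, 104, 158, 224
D2: 42, 54, 66
D3: 12, 12
The third differences are constant (12).
66 + 12 = 78;  224 + 78 = 302;  595 + 302 = 897

897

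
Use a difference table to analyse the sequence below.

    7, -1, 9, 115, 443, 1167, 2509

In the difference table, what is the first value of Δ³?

78

Δ: -8, 10, 106, 328, 724, 1342
Δ²: 18, 96, 222, 396, 618
Δ³: 78, 126, 174, 222
Δ⁴: 48, 48, 48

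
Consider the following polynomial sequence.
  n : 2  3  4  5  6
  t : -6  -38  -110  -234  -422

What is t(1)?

D1: -32, -72, -124, -188
D2: -40, -52, -64
D3: -12, -12
The third differences are constant at -12.
Work back: -40 + 12 = -28;  -32 + 28 = -4;  -6 + 4 = -2

-2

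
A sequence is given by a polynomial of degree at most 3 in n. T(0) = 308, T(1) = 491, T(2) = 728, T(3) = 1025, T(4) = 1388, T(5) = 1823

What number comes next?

2336

First differences: 183  237  297  363  435
Second differences: 54  60  66  72
Third differences: 6  6  6
Third differences constant at 6.
72 + 6 = 78;  435 + 78 = 513;  1823 + 513 = 2336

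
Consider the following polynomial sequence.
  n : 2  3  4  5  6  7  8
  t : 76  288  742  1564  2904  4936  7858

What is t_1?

4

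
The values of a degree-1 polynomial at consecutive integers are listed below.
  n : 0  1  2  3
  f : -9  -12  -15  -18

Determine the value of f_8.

-33

D1: -3, -3, -3
First differences constant at -3.
-18 − 3 = -21
-21 − 3 = -24
-24 − 3 = -27
-27 − 3 = -30
-30 − 3 = -33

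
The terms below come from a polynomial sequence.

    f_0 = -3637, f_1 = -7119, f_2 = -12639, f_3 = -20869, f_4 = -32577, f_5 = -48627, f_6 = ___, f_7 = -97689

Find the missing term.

Using the first 6 terms:
-3482, -5520, -8230, -11708, -16050
-2038, -2710, -3478, -4342
-672, -768, -864
-96, -96
Constant fourth difference = -96.
Extend forward: -864 − 96 = -960;  -4342 − 960 = -5302;  -16050 − 5302 = -21352;  -48627 − 21352 = -69979

-69979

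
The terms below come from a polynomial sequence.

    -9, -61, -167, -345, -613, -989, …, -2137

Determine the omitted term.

Using the first 6 terms:
D1: -52  -106  -178  -268  -376
D2: -54  -72  -90  -108
D3: -18  -18  -18
Constant third difference = -18.
Extend forward: -108 − 18 = -126;  -376 − 126 = -502;  -989 − 502 = -1491

-1491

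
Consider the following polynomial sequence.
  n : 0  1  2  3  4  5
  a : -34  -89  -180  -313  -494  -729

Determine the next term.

-55  -91  -133  -181  -235
-36  -42  -48  -54
-6  -6  -6
The third differences are constant (-6).
-54 − 6 = -60;  -235 − 60 = -295;  -729 − 295 = -1024

-1024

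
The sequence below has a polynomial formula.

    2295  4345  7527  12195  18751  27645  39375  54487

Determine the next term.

73575

Δ: 2050 , 3182 , 4668 , 6556 , 8894 , 11730 , 15112
Δ²: 1132 , 1486 , 1888 , 2338 , 2836 , 3382
Δ³: 354 , 402 , 450 , 498 , 546
Δ⁴: 48 , 48 , 48 , 48
The fourth differences are constant (48).
546 + 48 = 594;  3382 + 594 = 3976;  15112 + 3976 = 19088;  54487 + 19088 = 73575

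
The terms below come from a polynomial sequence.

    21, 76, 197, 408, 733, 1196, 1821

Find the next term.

First differences: 55 , 121 , 211 , 325 , 463 , 625
Second differences: 66 , 90 , 114 , 138 , 162
Third differences: 24 , 24 , 24 , 24
Constant third difference = 24, so extend:
162 + 24 = 186;  625 + 186 = 811;  1821 + 811 = 2632

2632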